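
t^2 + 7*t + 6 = (t + 1)*(t + 6)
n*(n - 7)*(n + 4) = n^3 - 3*n^2 - 28*n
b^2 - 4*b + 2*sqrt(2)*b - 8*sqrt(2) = (b - 4)*(b + 2*sqrt(2))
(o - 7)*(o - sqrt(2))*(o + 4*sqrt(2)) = o^3 - 7*o^2 + 3*sqrt(2)*o^2 - 21*sqrt(2)*o - 8*o + 56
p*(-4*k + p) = -4*k*p + p^2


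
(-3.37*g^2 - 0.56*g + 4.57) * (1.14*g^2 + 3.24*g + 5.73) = -3.8418*g^4 - 11.5572*g^3 - 15.9147*g^2 + 11.598*g + 26.1861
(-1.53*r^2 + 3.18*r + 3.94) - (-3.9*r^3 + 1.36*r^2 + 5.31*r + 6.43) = 3.9*r^3 - 2.89*r^2 - 2.13*r - 2.49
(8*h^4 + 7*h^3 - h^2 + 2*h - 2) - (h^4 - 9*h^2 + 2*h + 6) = 7*h^4 + 7*h^3 + 8*h^2 - 8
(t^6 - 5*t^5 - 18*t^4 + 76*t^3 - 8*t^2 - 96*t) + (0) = t^6 - 5*t^5 - 18*t^4 + 76*t^3 - 8*t^2 - 96*t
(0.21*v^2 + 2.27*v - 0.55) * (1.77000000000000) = 0.3717*v^2 + 4.0179*v - 0.9735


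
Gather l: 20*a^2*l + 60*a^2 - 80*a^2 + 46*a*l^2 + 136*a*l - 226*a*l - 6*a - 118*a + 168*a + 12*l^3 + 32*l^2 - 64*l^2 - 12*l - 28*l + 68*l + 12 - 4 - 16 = -20*a^2 + 44*a + 12*l^3 + l^2*(46*a - 32) + l*(20*a^2 - 90*a + 28) - 8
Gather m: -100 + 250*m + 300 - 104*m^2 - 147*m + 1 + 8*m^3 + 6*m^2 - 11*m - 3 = 8*m^3 - 98*m^2 + 92*m + 198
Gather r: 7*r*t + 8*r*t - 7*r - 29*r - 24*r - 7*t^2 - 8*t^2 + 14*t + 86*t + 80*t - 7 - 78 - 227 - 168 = r*(15*t - 60) - 15*t^2 + 180*t - 480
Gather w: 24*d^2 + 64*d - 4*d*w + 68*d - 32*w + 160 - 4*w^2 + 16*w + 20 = 24*d^2 + 132*d - 4*w^2 + w*(-4*d - 16) + 180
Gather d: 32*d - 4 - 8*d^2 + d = -8*d^2 + 33*d - 4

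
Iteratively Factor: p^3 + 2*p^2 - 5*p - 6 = (p + 3)*(p^2 - p - 2) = (p + 1)*(p + 3)*(p - 2)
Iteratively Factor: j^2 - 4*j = (j)*(j - 4)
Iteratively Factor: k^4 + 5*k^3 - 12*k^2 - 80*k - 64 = (k + 4)*(k^3 + k^2 - 16*k - 16) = (k + 4)^2*(k^2 - 3*k - 4) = (k + 1)*(k + 4)^2*(k - 4)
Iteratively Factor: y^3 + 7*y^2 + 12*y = (y + 3)*(y^2 + 4*y) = (y + 3)*(y + 4)*(y)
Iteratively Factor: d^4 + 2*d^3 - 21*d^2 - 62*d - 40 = (d + 2)*(d^3 - 21*d - 20) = (d - 5)*(d + 2)*(d^2 + 5*d + 4) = (d - 5)*(d + 2)*(d + 4)*(d + 1)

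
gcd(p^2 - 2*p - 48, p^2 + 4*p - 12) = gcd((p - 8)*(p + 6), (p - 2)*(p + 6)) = p + 6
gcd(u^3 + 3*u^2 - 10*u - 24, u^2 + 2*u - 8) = u + 4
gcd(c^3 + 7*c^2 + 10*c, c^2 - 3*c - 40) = c + 5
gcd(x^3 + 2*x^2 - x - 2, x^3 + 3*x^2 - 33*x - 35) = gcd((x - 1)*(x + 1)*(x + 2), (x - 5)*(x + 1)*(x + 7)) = x + 1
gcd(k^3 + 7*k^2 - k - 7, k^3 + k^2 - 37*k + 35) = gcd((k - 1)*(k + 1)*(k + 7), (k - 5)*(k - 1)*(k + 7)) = k^2 + 6*k - 7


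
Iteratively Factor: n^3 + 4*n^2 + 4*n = (n)*(n^2 + 4*n + 4) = n*(n + 2)*(n + 2)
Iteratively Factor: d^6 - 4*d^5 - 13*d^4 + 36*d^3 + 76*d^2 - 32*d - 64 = (d - 4)*(d^5 - 13*d^3 - 16*d^2 + 12*d + 16) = (d - 4)*(d + 2)*(d^4 - 2*d^3 - 9*d^2 + 2*d + 8) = (d - 4)*(d + 2)^2*(d^3 - 4*d^2 - d + 4) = (d - 4)*(d - 1)*(d + 2)^2*(d^2 - 3*d - 4) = (d - 4)^2*(d - 1)*(d + 2)^2*(d + 1)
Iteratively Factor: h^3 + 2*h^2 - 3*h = (h - 1)*(h^2 + 3*h) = (h - 1)*(h + 3)*(h)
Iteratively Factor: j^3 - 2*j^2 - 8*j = (j - 4)*(j^2 + 2*j) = j*(j - 4)*(j + 2)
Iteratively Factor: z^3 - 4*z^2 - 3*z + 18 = (z - 3)*(z^2 - z - 6) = (z - 3)^2*(z + 2)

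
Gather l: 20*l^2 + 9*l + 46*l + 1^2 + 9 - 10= 20*l^2 + 55*l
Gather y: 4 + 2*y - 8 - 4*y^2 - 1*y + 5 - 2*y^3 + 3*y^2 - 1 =-2*y^3 - y^2 + y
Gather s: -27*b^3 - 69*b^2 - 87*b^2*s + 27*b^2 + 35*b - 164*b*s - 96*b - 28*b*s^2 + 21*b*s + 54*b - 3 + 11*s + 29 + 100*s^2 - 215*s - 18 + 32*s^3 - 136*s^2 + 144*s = -27*b^3 - 42*b^2 - 7*b + 32*s^3 + s^2*(-28*b - 36) + s*(-87*b^2 - 143*b - 60) + 8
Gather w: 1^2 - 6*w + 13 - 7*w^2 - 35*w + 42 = -7*w^2 - 41*w + 56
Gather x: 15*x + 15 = 15*x + 15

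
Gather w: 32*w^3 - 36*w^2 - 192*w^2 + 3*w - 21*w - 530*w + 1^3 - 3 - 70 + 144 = 32*w^3 - 228*w^2 - 548*w + 72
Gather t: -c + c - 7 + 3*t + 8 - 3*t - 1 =0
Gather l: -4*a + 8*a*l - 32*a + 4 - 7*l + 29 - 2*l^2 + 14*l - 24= -36*a - 2*l^2 + l*(8*a + 7) + 9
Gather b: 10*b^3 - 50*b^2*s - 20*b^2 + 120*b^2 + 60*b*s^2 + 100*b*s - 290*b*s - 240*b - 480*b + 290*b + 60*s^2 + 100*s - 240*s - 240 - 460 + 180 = 10*b^3 + b^2*(100 - 50*s) + b*(60*s^2 - 190*s - 430) + 60*s^2 - 140*s - 520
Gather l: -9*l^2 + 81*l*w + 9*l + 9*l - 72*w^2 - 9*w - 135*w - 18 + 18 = -9*l^2 + l*(81*w + 18) - 72*w^2 - 144*w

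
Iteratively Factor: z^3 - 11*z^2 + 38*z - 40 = (z - 2)*(z^2 - 9*z + 20) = (z - 4)*(z - 2)*(z - 5)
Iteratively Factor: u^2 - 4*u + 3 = (u - 3)*(u - 1)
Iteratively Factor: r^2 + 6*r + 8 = (r + 2)*(r + 4)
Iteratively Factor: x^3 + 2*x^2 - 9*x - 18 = (x - 3)*(x^2 + 5*x + 6) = (x - 3)*(x + 2)*(x + 3)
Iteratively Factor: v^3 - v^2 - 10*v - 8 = (v + 2)*(v^2 - 3*v - 4) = (v - 4)*(v + 2)*(v + 1)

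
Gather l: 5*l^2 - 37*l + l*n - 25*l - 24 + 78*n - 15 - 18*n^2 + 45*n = 5*l^2 + l*(n - 62) - 18*n^2 + 123*n - 39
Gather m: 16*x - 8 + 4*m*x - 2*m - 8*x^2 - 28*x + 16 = m*(4*x - 2) - 8*x^2 - 12*x + 8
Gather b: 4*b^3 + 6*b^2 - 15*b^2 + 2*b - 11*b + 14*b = 4*b^3 - 9*b^2 + 5*b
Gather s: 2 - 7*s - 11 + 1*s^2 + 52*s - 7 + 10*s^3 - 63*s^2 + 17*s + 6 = 10*s^3 - 62*s^2 + 62*s - 10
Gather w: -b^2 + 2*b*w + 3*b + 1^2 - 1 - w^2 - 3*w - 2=-b^2 + 3*b - w^2 + w*(2*b - 3) - 2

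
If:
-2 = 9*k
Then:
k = -2/9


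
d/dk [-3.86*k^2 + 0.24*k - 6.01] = 0.24 - 7.72*k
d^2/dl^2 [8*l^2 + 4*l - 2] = 16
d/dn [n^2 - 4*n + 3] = 2*n - 4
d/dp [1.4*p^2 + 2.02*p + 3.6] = 2.8*p + 2.02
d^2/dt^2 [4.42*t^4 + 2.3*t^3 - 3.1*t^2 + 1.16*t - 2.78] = 53.04*t^2 + 13.8*t - 6.2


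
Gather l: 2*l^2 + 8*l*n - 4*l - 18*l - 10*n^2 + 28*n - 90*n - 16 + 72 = 2*l^2 + l*(8*n - 22) - 10*n^2 - 62*n + 56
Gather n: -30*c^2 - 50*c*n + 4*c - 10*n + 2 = -30*c^2 + 4*c + n*(-50*c - 10) + 2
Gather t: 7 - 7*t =7 - 7*t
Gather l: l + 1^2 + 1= l + 2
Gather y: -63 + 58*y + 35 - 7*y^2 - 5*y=-7*y^2 + 53*y - 28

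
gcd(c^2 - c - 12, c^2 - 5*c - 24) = c + 3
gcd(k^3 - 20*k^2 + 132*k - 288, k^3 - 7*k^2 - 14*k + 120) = k - 6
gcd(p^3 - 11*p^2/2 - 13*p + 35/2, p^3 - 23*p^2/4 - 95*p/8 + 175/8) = p^2 - 9*p/2 - 35/2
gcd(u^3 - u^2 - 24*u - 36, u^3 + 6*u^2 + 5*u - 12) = u + 3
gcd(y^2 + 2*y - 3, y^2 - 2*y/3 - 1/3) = y - 1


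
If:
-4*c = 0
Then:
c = 0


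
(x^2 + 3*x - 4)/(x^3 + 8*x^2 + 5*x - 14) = (x + 4)/(x^2 + 9*x + 14)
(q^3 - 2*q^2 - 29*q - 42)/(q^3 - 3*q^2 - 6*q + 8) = (q^2 - 4*q - 21)/(q^2 - 5*q + 4)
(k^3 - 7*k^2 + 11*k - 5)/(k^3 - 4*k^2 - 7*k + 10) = (k - 1)/(k + 2)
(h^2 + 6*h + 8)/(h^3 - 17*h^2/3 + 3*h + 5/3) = 3*(h^2 + 6*h + 8)/(3*h^3 - 17*h^2 + 9*h + 5)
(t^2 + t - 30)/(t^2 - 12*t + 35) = (t + 6)/(t - 7)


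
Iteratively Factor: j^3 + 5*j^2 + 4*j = (j)*(j^2 + 5*j + 4) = j*(j + 1)*(j + 4)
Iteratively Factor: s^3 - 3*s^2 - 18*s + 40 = (s - 2)*(s^2 - s - 20) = (s - 5)*(s - 2)*(s + 4)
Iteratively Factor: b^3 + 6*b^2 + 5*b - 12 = (b + 3)*(b^2 + 3*b - 4) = (b + 3)*(b + 4)*(b - 1)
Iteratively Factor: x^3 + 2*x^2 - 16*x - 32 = (x + 4)*(x^2 - 2*x - 8) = (x + 2)*(x + 4)*(x - 4)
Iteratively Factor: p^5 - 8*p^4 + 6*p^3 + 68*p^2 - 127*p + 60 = (p - 1)*(p^4 - 7*p^3 - p^2 + 67*p - 60) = (p - 1)^2*(p^3 - 6*p^2 - 7*p + 60) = (p - 5)*(p - 1)^2*(p^2 - p - 12) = (p - 5)*(p - 4)*(p - 1)^2*(p + 3)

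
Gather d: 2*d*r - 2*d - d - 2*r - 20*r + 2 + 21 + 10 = d*(2*r - 3) - 22*r + 33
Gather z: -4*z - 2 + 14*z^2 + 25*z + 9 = 14*z^2 + 21*z + 7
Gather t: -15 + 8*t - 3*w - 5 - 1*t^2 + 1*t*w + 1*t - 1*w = -t^2 + t*(w + 9) - 4*w - 20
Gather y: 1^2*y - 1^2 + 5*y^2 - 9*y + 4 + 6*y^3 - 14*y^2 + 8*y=6*y^3 - 9*y^2 + 3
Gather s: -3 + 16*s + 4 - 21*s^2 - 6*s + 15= -21*s^2 + 10*s + 16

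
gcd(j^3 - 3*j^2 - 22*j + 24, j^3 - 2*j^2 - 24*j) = j^2 - 2*j - 24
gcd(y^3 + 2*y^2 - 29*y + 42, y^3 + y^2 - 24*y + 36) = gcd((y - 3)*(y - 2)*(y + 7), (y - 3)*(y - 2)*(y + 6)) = y^2 - 5*y + 6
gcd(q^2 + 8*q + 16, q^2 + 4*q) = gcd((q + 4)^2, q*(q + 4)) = q + 4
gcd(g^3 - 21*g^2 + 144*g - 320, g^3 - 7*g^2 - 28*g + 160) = g - 8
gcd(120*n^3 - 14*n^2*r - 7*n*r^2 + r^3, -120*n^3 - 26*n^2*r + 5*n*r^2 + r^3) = -20*n^2 - n*r + r^2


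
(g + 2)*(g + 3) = g^2 + 5*g + 6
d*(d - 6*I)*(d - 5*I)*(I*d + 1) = I*d^4 + 12*d^3 - 41*I*d^2 - 30*d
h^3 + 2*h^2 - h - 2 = (h - 1)*(h + 1)*(h + 2)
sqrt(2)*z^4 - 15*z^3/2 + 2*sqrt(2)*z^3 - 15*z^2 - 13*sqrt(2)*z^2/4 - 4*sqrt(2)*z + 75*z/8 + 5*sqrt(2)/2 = (z - 1/2)*(z + 5/2)*(z - 4*sqrt(2))*(sqrt(2)*z + 1/2)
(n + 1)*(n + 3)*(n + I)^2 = n^4 + 4*n^3 + 2*I*n^3 + 2*n^2 + 8*I*n^2 - 4*n + 6*I*n - 3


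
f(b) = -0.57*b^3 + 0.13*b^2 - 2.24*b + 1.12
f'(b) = -1.71*b^2 + 0.26*b - 2.24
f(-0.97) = 3.94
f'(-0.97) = -4.10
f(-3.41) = 32.87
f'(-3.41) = -23.01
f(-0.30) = 1.82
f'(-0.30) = -2.47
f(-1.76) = 8.57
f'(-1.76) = -7.99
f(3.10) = -21.56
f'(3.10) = -17.87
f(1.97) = -7.15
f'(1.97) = -8.36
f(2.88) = -17.87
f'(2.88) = -15.67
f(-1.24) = 5.18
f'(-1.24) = -5.19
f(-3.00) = 24.40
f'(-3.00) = -18.41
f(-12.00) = 1031.68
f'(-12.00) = -251.60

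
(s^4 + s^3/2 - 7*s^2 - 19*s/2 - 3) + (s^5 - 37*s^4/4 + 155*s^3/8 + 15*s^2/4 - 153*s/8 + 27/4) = s^5 - 33*s^4/4 + 159*s^3/8 - 13*s^2/4 - 229*s/8 + 15/4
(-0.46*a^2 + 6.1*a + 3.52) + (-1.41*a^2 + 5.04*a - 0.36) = -1.87*a^2 + 11.14*a + 3.16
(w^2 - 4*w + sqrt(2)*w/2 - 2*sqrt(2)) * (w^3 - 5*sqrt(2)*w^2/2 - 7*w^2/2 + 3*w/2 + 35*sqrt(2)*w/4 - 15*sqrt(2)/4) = w^5 - 15*w^4/2 - 2*sqrt(2)*w^4 + 13*w^3 + 15*sqrt(2)*w^3 - 31*sqrt(2)*w^2 + 51*w^2/4 - 155*w/4 + 12*sqrt(2)*w + 15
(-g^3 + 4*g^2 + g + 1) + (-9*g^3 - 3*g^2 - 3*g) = -10*g^3 + g^2 - 2*g + 1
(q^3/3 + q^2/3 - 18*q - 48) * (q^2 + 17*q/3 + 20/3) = q^5/3 + 20*q^4/9 - 125*q^3/9 - 1330*q^2/9 - 392*q - 320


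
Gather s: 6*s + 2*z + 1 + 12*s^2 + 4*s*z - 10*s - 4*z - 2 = 12*s^2 + s*(4*z - 4) - 2*z - 1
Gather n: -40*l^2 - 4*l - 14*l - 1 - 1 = -40*l^2 - 18*l - 2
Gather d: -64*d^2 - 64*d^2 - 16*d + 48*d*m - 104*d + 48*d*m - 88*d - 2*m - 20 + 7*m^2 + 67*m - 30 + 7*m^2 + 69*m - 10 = -128*d^2 + d*(96*m - 208) + 14*m^2 + 134*m - 60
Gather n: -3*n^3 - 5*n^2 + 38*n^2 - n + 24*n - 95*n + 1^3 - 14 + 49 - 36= -3*n^3 + 33*n^2 - 72*n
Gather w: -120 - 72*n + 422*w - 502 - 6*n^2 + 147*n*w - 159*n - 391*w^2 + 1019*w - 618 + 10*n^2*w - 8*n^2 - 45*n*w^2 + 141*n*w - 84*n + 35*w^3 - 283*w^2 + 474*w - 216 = -14*n^2 - 315*n + 35*w^3 + w^2*(-45*n - 674) + w*(10*n^2 + 288*n + 1915) - 1456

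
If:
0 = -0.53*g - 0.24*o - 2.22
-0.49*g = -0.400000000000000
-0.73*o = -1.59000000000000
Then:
No Solution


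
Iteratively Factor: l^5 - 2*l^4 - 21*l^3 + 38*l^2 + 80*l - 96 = (l - 4)*(l^4 + 2*l^3 - 13*l^2 - 14*l + 24) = (l - 4)*(l - 3)*(l^3 + 5*l^2 + 2*l - 8) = (l - 4)*(l - 3)*(l + 2)*(l^2 + 3*l - 4) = (l - 4)*(l - 3)*(l - 1)*(l + 2)*(l + 4)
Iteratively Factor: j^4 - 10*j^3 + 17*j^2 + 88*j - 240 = (j + 3)*(j^3 - 13*j^2 + 56*j - 80) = (j - 4)*(j + 3)*(j^2 - 9*j + 20) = (j - 5)*(j - 4)*(j + 3)*(j - 4)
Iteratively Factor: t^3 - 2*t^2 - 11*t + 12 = (t - 1)*(t^2 - t - 12) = (t - 1)*(t + 3)*(t - 4)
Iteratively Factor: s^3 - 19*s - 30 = (s + 2)*(s^2 - 2*s - 15) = (s + 2)*(s + 3)*(s - 5)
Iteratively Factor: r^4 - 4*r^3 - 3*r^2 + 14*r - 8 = (r - 1)*(r^3 - 3*r^2 - 6*r + 8) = (r - 1)*(r + 2)*(r^2 - 5*r + 4) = (r - 4)*(r - 1)*(r + 2)*(r - 1)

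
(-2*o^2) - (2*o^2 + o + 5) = -4*o^2 - o - 5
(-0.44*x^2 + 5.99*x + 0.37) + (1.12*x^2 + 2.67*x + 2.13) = 0.68*x^2 + 8.66*x + 2.5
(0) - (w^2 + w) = -w^2 - w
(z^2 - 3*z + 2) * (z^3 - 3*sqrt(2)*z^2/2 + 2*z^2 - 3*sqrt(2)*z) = z^5 - 3*sqrt(2)*z^4/2 - z^4 - 4*z^3 + 3*sqrt(2)*z^3/2 + 4*z^2 + 6*sqrt(2)*z^2 - 6*sqrt(2)*z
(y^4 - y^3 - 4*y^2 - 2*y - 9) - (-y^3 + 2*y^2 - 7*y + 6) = y^4 - 6*y^2 + 5*y - 15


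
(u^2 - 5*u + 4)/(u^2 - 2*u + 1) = (u - 4)/(u - 1)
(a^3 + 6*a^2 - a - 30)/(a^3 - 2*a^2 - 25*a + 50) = (a + 3)/(a - 5)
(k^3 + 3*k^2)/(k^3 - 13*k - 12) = k^2/(k^2 - 3*k - 4)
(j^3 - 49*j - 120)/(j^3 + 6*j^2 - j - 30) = (j - 8)/(j - 2)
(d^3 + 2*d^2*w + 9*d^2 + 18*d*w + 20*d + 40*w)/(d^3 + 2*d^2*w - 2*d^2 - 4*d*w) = (d^2 + 9*d + 20)/(d*(d - 2))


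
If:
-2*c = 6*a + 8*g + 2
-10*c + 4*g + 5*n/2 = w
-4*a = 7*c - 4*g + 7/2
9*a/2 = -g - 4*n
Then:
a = 256*w/1061 - 2691/2122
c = 1161/2122 - 224*w/1061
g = 2395/4244 - 136*w/1061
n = 1364/1061 - 254*w/1061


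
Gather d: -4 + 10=6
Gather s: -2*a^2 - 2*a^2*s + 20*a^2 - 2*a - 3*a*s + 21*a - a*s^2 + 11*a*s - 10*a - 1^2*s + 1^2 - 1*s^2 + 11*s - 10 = 18*a^2 + 9*a + s^2*(-a - 1) + s*(-2*a^2 + 8*a + 10) - 9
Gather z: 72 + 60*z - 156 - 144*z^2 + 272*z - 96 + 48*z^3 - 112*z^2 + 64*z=48*z^3 - 256*z^2 + 396*z - 180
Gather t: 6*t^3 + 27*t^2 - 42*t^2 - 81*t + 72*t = 6*t^3 - 15*t^2 - 9*t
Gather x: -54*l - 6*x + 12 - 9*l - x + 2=-63*l - 7*x + 14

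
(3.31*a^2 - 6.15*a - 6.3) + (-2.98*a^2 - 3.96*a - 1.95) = 0.33*a^2 - 10.11*a - 8.25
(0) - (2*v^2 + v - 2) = -2*v^2 - v + 2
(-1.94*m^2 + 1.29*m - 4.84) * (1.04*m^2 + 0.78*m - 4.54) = -2.0176*m^4 - 0.1716*m^3 + 4.7802*m^2 - 9.6318*m + 21.9736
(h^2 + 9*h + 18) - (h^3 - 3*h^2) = -h^3 + 4*h^2 + 9*h + 18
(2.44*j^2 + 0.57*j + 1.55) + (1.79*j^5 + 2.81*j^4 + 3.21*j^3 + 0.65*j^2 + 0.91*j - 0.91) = 1.79*j^5 + 2.81*j^4 + 3.21*j^3 + 3.09*j^2 + 1.48*j + 0.64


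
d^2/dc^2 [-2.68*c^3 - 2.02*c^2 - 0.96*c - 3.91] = -16.08*c - 4.04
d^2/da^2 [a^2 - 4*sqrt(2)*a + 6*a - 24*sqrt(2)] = 2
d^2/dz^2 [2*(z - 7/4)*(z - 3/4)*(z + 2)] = 12*z - 2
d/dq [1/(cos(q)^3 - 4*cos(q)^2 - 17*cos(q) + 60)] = (3*cos(q)^2 - 8*cos(q) - 17)*sin(q)/(cos(q)^3 - 4*cos(q)^2 - 17*cos(q) + 60)^2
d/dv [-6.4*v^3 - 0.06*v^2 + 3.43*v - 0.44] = -19.2*v^2 - 0.12*v + 3.43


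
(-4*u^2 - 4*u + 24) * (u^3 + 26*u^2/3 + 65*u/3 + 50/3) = -4*u^5 - 116*u^4/3 - 292*u^3/3 + 164*u^2/3 + 1360*u/3 + 400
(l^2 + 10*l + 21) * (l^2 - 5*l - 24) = l^4 + 5*l^3 - 53*l^2 - 345*l - 504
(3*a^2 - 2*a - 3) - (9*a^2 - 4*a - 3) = -6*a^2 + 2*a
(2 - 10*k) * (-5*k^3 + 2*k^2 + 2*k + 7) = 50*k^4 - 30*k^3 - 16*k^2 - 66*k + 14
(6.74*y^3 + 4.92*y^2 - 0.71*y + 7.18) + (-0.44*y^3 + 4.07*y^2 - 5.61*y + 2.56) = 6.3*y^3 + 8.99*y^2 - 6.32*y + 9.74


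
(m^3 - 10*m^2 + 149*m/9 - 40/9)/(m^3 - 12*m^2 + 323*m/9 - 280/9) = (3*m - 1)/(3*m - 7)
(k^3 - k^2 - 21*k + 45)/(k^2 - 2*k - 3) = (k^2 + 2*k - 15)/(k + 1)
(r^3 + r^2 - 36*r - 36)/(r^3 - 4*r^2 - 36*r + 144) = (r + 1)/(r - 4)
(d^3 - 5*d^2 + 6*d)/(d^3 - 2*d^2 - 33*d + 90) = d*(d - 2)/(d^2 + d - 30)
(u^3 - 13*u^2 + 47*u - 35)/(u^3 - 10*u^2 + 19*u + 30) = (u^2 - 8*u + 7)/(u^2 - 5*u - 6)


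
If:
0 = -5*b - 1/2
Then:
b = -1/10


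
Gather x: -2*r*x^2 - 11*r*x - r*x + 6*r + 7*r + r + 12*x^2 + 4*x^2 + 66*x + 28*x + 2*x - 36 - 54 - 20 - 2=14*r + x^2*(16 - 2*r) + x*(96 - 12*r) - 112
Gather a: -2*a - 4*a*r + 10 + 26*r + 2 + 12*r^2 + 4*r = a*(-4*r - 2) + 12*r^2 + 30*r + 12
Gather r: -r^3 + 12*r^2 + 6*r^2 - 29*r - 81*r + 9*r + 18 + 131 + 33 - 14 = -r^3 + 18*r^2 - 101*r + 168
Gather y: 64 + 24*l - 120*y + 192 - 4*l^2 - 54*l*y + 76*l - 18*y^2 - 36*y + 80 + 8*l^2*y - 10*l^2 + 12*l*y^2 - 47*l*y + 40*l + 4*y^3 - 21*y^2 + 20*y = -14*l^2 + 140*l + 4*y^3 + y^2*(12*l - 39) + y*(8*l^2 - 101*l - 136) + 336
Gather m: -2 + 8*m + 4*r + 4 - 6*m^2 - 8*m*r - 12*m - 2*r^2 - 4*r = -6*m^2 + m*(-8*r - 4) - 2*r^2 + 2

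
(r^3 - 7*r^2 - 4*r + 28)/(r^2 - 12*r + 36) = (r^3 - 7*r^2 - 4*r + 28)/(r^2 - 12*r + 36)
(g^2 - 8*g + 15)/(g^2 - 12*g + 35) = (g - 3)/(g - 7)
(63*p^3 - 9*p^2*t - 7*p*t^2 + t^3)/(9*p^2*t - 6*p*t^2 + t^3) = (21*p^2 + 4*p*t - t^2)/(t*(3*p - t))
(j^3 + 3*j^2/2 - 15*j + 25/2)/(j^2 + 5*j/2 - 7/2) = (2*j^2 + 5*j - 25)/(2*j + 7)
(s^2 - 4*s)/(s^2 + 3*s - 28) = s/(s + 7)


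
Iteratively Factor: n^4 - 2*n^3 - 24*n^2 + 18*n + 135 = (n + 3)*(n^3 - 5*n^2 - 9*n + 45) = (n - 3)*(n + 3)*(n^2 - 2*n - 15) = (n - 5)*(n - 3)*(n + 3)*(n + 3)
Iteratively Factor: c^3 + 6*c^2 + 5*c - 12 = (c - 1)*(c^2 + 7*c + 12) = (c - 1)*(c + 3)*(c + 4)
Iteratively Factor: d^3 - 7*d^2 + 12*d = (d - 4)*(d^2 - 3*d) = d*(d - 4)*(d - 3)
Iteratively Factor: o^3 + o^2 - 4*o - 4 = (o - 2)*(o^2 + 3*o + 2) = (o - 2)*(o + 1)*(o + 2)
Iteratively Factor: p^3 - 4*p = (p)*(p^2 - 4) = p*(p + 2)*(p - 2)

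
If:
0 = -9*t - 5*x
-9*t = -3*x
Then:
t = 0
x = 0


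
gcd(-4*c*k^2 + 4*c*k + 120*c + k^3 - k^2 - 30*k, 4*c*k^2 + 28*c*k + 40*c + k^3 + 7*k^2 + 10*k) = k + 5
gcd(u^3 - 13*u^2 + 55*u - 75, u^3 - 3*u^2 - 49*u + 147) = u - 3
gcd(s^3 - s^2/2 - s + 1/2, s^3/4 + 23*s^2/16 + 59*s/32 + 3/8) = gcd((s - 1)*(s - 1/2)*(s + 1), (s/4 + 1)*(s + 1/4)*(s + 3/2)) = 1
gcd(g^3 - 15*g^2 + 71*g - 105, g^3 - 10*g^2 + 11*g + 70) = g^2 - 12*g + 35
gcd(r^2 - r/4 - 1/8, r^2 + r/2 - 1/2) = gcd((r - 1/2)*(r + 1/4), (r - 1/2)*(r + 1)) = r - 1/2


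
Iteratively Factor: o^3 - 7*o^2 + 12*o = (o)*(o^2 - 7*o + 12) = o*(o - 4)*(o - 3)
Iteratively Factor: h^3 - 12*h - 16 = (h - 4)*(h^2 + 4*h + 4) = (h - 4)*(h + 2)*(h + 2)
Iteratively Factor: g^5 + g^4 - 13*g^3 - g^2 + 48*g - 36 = (g + 3)*(g^4 - 2*g^3 - 7*g^2 + 20*g - 12) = (g - 1)*(g + 3)*(g^3 - g^2 - 8*g + 12) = (g - 2)*(g - 1)*(g + 3)*(g^2 + g - 6) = (g - 2)^2*(g - 1)*(g + 3)*(g + 3)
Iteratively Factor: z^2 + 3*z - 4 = (z - 1)*(z + 4)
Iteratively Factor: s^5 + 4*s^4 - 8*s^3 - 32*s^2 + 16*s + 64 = (s - 2)*(s^4 + 6*s^3 + 4*s^2 - 24*s - 32) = (s - 2)*(s + 2)*(s^3 + 4*s^2 - 4*s - 16) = (s - 2)*(s + 2)^2*(s^2 + 2*s - 8) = (s - 2)^2*(s + 2)^2*(s + 4)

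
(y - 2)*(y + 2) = y^2 - 4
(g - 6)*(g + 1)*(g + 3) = g^3 - 2*g^2 - 21*g - 18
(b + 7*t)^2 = b^2 + 14*b*t + 49*t^2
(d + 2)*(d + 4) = d^2 + 6*d + 8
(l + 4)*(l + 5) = l^2 + 9*l + 20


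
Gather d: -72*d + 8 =8 - 72*d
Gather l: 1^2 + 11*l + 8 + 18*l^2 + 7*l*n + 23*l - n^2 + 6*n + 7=18*l^2 + l*(7*n + 34) - n^2 + 6*n + 16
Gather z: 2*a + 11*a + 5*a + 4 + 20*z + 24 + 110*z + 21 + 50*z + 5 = 18*a + 180*z + 54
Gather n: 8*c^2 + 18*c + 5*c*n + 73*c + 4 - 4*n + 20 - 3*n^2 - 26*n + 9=8*c^2 + 91*c - 3*n^2 + n*(5*c - 30) + 33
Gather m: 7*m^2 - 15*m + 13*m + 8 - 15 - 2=7*m^2 - 2*m - 9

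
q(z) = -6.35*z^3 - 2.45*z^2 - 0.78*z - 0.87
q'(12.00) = -2802.78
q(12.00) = -11335.83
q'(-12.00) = -2685.18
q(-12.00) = 10628.49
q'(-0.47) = -2.69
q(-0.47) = -0.39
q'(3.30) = -224.40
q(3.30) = -258.32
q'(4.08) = -337.89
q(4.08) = -476.11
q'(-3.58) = -227.39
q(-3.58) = 261.88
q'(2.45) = -127.13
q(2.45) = -110.87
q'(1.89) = -78.09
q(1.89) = -53.97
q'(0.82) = -17.61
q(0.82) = -6.66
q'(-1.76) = -51.17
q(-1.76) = 27.53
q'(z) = -19.05*z^2 - 4.9*z - 0.78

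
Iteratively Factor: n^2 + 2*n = (n)*(n + 2)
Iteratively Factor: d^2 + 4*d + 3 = (d + 3)*(d + 1)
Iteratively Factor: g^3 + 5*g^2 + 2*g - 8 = (g - 1)*(g^2 + 6*g + 8) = (g - 1)*(g + 2)*(g + 4)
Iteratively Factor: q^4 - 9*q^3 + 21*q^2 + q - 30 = (q - 3)*(q^3 - 6*q^2 + 3*q + 10) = (q - 5)*(q - 3)*(q^2 - q - 2) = (q - 5)*(q - 3)*(q + 1)*(q - 2)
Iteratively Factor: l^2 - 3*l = (l - 3)*(l)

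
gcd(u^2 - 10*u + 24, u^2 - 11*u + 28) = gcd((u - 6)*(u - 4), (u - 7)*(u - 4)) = u - 4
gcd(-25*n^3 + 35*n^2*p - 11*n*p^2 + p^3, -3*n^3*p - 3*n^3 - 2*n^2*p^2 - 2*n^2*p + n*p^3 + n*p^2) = 1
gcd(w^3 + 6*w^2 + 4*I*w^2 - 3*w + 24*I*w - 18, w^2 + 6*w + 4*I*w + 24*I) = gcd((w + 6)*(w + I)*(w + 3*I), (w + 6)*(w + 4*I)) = w + 6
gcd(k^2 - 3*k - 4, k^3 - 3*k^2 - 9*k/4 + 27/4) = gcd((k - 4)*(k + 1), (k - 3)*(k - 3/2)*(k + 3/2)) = 1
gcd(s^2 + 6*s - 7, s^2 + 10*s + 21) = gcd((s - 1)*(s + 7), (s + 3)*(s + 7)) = s + 7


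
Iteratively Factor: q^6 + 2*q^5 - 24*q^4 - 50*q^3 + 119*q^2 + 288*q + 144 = (q - 4)*(q^5 + 6*q^4 - 50*q^2 - 81*q - 36) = (q - 4)*(q + 3)*(q^4 + 3*q^3 - 9*q^2 - 23*q - 12) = (q - 4)*(q + 1)*(q + 3)*(q^3 + 2*q^2 - 11*q - 12) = (q - 4)*(q - 3)*(q + 1)*(q + 3)*(q^2 + 5*q + 4) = (q - 4)*(q - 3)*(q + 1)*(q + 3)*(q + 4)*(q + 1)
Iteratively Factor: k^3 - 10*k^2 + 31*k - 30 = (k - 5)*(k^2 - 5*k + 6) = (k - 5)*(k - 2)*(k - 3)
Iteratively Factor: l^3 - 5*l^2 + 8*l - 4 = (l - 1)*(l^2 - 4*l + 4) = (l - 2)*(l - 1)*(l - 2)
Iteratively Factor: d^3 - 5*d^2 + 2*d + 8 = (d + 1)*(d^2 - 6*d + 8) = (d - 2)*(d + 1)*(d - 4)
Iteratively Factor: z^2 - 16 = (z - 4)*(z + 4)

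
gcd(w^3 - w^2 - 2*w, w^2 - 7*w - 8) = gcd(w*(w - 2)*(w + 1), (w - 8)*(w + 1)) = w + 1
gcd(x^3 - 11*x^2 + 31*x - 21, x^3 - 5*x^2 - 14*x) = x - 7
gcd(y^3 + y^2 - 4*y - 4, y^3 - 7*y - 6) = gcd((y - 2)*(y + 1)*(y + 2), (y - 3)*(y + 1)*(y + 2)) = y^2 + 3*y + 2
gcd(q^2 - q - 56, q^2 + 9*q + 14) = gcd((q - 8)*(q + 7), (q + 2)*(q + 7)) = q + 7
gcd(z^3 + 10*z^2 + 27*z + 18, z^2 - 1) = z + 1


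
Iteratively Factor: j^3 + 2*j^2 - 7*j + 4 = (j - 1)*(j^2 + 3*j - 4) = (j - 1)*(j + 4)*(j - 1)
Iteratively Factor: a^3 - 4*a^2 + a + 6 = (a - 3)*(a^2 - a - 2) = (a - 3)*(a - 2)*(a + 1)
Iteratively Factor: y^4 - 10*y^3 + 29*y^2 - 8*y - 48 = (y - 4)*(y^3 - 6*y^2 + 5*y + 12) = (y - 4)*(y - 3)*(y^2 - 3*y - 4) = (y - 4)^2*(y - 3)*(y + 1)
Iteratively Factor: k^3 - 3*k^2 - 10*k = (k + 2)*(k^2 - 5*k) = k*(k + 2)*(k - 5)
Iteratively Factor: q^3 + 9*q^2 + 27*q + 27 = (q + 3)*(q^2 + 6*q + 9) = (q + 3)^2*(q + 3)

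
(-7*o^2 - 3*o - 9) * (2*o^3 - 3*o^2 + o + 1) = -14*o^5 + 15*o^4 - 16*o^3 + 17*o^2 - 12*o - 9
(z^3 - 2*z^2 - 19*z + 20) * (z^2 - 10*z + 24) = z^5 - 12*z^4 + 25*z^3 + 162*z^2 - 656*z + 480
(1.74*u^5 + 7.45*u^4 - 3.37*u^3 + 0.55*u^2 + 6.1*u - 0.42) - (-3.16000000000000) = 1.74*u^5 + 7.45*u^4 - 3.37*u^3 + 0.55*u^2 + 6.1*u + 2.74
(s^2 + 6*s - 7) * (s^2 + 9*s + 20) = s^4 + 15*s^3 + 67*s^2 + 57*s - 140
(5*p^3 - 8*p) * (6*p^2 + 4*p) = 30*p^5 + 20*p^4 - 48*p^3 - 32*p^2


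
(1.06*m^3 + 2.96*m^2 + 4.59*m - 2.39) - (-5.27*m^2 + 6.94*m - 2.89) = 1.06*m^3 + 8.23*m^2 - 2.35*m + 0.5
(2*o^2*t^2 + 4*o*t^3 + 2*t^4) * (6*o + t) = 12*o^3*t^2 + 26*o^2*t^3 + 16*o*t^4 + 2*t^5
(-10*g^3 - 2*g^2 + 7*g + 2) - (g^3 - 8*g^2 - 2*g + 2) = -11*g^3 + 6*g^2 + 9*g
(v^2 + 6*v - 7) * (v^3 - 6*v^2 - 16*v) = v^5 - 59*v^3 - 54*v^2 + 112*v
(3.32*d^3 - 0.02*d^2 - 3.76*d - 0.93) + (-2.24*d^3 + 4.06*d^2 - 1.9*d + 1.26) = 1.08*d^3 + 4.04*d^2 - 5.66*d + 0.33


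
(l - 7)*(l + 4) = l^2 - 3*l - 28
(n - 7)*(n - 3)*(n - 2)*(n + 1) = n^4 - 11*n^3 + 29*n^2 - n - 42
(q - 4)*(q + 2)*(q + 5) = q^3 + 3*q^2 - 18*q - 40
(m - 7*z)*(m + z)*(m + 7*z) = m^3 + m^2*z - 49*m*z^2 - 49*z^3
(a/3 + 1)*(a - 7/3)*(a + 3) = a^3/3 + 11*a^2/9 - 5*a/3 - 7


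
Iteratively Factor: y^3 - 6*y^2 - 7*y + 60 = (y - 5)*(y^2 - y - 12) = (y - 5)*(y - 4)*(y + 3)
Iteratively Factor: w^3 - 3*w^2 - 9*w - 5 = (w - 5)*(w^2 + 2*w + 1) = (w - 5)*(w + 1)*(w + 1)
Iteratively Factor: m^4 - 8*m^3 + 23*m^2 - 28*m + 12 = (m - 2)*(m^3 - 6*m^2 + 11*m - 6) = (m - 3)*(m - 2)*(m^2 - 3*m + 2) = (m - 3)*(m - 2)^2*(m - 1)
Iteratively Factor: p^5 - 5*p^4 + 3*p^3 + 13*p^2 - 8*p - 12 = (p + 1)*(p^4 - 6*p^3 + 9*p^2 + 4*p - 12) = (p + 1)^2*(p^3 - 7*p^2 + 16*p - 12) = (p - 2)*(p + 1)^2*(p^2 - 5*p + 6) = (p - 2)^2*(p + 1)^2*(p - 3)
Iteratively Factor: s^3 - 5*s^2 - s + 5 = (s - 1)*(s^2 - 4*s - 5) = (s - 5)*(s - 1)*(s + 1)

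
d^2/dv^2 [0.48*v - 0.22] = 0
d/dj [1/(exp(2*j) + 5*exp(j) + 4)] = (-2*exp(j) - 5)*exp(j)/(exp(2*j) + 5*exp(j) + 4)^2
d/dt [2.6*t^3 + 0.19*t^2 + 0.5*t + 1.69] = 7.8*t^2 + 0.38*t + 0.5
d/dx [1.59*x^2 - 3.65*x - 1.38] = 3.18*x - 3.65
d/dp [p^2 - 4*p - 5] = 2*p - 4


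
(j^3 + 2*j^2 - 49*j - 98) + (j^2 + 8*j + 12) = j^3 + 3*j^2 - 41*j - 86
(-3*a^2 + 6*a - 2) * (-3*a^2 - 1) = 9*a^4 - 18*a^3 + 9*a^2 - 6*a + 2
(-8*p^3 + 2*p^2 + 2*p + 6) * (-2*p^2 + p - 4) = 16*p^5 - 12*p^4 + 30*p^3 - 18*p^2 - 2*p - 24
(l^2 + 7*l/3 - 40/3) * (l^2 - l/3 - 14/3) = l^4 + 2*l^3 - 169*l^2/9 - 58*l/9 + 560/9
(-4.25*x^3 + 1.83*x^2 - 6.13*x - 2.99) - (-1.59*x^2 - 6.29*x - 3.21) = -4.25*x^3 + 3.42*x^2 + 0.16*x + 0.22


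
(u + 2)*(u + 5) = u^2 + 7*u + 10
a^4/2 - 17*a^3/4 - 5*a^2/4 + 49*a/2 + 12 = (a/2 + 1)*(a - 8)*(a - 3)*(a + 1/2)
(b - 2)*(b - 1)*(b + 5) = b^3 + 2*b^2 - 13*b + 10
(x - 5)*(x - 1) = x^2 - 6*x + 5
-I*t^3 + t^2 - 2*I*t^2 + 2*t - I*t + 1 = (t + 1)*(t + I)*(-I*t - I)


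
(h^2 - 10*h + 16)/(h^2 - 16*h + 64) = (h - 2)/(h - 8)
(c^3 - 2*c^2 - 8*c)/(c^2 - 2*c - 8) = c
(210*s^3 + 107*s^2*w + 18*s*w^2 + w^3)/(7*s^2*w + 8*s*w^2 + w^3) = (30*s^2 + 11*s*w + w^2)/(w*(s + w))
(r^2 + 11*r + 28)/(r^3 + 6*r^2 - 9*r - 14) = (r + 4)/(r^2 - r - 2)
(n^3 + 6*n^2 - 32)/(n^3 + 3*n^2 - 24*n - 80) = (n - 2)/(n - 5)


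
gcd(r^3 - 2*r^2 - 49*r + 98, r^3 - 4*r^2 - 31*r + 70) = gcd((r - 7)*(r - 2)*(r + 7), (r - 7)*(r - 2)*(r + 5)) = r^2 - 9*r + 14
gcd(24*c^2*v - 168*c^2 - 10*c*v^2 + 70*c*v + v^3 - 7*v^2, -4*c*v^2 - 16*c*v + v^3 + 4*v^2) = -4*c + v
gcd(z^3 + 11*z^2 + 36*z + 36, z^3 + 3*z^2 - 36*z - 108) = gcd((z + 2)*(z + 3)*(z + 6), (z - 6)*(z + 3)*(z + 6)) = z^2 + 9*z + 18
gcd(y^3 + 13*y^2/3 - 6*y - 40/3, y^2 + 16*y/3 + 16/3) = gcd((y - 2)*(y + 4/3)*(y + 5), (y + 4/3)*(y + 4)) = y + 4/3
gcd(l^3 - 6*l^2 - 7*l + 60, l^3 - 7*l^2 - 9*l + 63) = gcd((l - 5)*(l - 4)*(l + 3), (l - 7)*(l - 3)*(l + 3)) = l + 3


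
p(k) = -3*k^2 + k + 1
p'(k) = 1 - 6*k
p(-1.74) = -9.82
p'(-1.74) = 11.44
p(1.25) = -2.44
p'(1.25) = -6.50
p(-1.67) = -9.04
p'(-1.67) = 11.02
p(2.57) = -16.24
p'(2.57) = -14.42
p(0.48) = 0.79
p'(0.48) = -1.88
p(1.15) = -1.82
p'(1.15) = -5.90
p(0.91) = -0.57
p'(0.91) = -4.46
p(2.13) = -10.48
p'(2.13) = -11.78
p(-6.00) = -113.00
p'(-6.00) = 37.00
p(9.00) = -233.00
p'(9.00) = -53.00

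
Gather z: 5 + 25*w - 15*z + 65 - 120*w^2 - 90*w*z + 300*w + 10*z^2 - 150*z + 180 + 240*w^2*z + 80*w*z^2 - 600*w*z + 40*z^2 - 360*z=-120*w^2 + 325*w + z^2*(80*w + 50) + z*(240*w^2 - 690*w - 525) + 250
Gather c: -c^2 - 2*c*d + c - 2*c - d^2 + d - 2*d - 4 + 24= -c^2 + c*(-2*d - 1) - d^2 - d + 20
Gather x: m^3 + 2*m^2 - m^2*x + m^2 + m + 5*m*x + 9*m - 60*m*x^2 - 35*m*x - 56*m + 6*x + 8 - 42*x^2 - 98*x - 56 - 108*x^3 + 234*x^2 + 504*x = m^3 + 3*m^2 - 46*m - 108*x^3 + x^2*(192 - 60*m) + x*(-m^2 - 30*m + 412) - 48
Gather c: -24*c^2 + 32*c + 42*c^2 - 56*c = 18*c^2 - 24*c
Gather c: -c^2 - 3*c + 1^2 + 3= -c^2 - 3*c + 4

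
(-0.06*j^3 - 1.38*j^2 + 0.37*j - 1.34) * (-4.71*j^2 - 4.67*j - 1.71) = 0.2826*j^5 + 6.78*j^4 + 4.8045*j^3 + 6.9433*j^2 + 5.6251*j + 2.2914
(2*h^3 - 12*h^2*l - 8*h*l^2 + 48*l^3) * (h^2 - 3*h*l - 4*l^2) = 2*h^5 - 18*h^4*l + 20*h^3*l^2 + 120*h^2*l^3 - 112*h*l^4 - 192*l^5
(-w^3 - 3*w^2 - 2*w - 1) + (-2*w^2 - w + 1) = -w^3 - 5*w^2 - 3*w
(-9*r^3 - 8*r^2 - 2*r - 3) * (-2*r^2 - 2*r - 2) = 18*r^5 + 34*r^4 + 38*r^3 + 26*r^2 + 10*r + 6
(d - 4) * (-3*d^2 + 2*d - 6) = -3*d^3 + 14*d^2 - 14*d + 24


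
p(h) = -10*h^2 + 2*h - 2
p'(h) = 2 - 20*h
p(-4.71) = -233.26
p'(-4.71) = 96.20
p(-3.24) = -113.46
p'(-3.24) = 66.80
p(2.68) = -68.46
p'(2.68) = -51.60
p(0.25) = -2.12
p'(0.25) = -3.00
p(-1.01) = -14.22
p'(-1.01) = 22.20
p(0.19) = -1.98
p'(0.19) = -1.80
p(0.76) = -6.26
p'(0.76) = -13.20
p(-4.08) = -176.62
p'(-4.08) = 83.60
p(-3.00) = -98.00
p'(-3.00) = 62.00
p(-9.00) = -830.00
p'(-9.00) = 182.00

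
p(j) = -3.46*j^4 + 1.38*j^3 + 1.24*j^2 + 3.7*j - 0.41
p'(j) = -13.84*j^3 + 4.14*j^2 + 2.48*j + 3.7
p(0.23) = 0.51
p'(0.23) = 4.32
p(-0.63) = -3.14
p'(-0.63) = 7.24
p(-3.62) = -657.19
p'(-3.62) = 705.52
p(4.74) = -1554.63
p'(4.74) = -1365.44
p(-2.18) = -95.03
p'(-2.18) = 161.35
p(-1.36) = -18.46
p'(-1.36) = 42.80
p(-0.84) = -5.18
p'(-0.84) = 12.74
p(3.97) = -739.31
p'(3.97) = -787.18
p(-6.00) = -4760.21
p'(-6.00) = 3127.30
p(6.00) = -4119.65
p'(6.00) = -2821.82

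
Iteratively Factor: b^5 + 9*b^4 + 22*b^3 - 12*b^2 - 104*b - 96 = (b - 2)*(b^4 + 11*b^3 + 44*b^2 + 76*b + 48) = (b - 2)*(b + 4)*(b^3 + 7*b^2 + 16*b + 12) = (b - 2)*(b + 2)*(b + 4)*(b^2 + 5*b + 6) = (b - 2)*(b + 2)*(b + 3)*(b + 4)*(b + 2)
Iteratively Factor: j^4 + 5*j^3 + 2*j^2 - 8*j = (j + 4)*(j^3 + j^2 - 2*j) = (j - 1)*(j + 4)*(j^2 + 2*j) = (j - 1)*(j + 2)*(j + 4)*(j)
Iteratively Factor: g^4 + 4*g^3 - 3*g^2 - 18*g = (g + 3)*(g^3 + g^2 - 6*g) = (g - 2)*(g + 3)*(g^2 + 3*g) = (g - 2)*(g + 3)^2*(g)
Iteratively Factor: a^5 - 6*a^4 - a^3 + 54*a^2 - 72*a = (a - 3)*(a^4 - 3*a^3 - 10*a^2 + 24*a) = (a - 3)*(a + 3)*(a^3 - 6*a^2 + 8*a) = (a - 3)*(a - 2)*(a + 3)*(a^2 - 4*a) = a*(a - 3)*(a - 2)*(a + 3)*(a - 4)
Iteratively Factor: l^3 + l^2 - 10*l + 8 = (l - 2)*(l^2 + 3*l - 4) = (l - 2)*(l + 4)*(l - 1)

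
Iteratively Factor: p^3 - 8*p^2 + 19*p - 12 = (p - 3)*(p^2 - 5*p + 4) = (p - 3)*(p - 1)*(p - 4)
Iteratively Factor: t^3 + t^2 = (t)*(t^2 + t) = t^2*(t + 1)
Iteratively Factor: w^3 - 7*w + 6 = (w + 3)*(w^2 - 3*w + 2) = (w - 1)*(w + 3)*(w - 2)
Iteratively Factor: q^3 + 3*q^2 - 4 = (q + 2)*(q^2 + q - 2) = (q - 1)*(q + 2)*(q + 2)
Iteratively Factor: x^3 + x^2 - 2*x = (x)*(x^2 + x - 2) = x*(x + 2)*(x - 1)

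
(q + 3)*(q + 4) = q^2 + 7*q + 12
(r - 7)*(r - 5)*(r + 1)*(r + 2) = r^4 - 9*r^3 + r^2 + 81*r + 70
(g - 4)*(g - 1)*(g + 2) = g^3 - 3*g^2 - 6*g + 8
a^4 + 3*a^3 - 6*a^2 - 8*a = a*(a - 2)*(a + 1)*(a + 4)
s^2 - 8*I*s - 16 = (s - 4*I)^2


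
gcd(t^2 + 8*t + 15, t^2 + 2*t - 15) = t + 5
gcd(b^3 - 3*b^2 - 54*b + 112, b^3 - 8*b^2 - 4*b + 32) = b^2 - 10*b + 16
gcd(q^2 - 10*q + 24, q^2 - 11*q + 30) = q - 6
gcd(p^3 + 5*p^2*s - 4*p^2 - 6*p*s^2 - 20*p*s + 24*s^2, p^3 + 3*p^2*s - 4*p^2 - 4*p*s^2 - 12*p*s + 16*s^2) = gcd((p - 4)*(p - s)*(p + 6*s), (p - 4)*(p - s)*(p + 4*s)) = p^2 - p*s - 4*p + 4*s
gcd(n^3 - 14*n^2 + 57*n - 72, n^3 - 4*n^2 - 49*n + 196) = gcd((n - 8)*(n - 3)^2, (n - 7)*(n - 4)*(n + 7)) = 1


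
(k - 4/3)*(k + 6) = k^2 + 14*k/3 - 8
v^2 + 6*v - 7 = (v - 1)*(v + 7)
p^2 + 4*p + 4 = (p + 2)^2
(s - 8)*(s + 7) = s^2 - s - 56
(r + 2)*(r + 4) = r^2 + 6*r + 8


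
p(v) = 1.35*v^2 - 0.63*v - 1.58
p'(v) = 2.7*v - 0.63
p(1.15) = -0.52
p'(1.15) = 2.48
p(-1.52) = 2.50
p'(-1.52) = -4.73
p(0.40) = -1.62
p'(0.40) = 0.45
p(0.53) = -1.53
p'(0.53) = 0.80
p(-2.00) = 5.08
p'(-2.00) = -6.03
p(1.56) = 0.72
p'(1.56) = 3.58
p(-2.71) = 10.04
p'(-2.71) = -7.95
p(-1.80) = 3.93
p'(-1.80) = -5.49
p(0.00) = -1.58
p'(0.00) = -0.63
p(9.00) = 102.10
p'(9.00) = 23.67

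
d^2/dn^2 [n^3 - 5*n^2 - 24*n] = 6*n - 10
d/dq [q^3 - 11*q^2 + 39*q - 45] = 3*q^2 - 22*q + 39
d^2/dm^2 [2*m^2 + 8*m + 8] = 4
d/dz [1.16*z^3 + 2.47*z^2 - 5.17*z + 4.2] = 3.48*z^2 + 4.94*z - 5.17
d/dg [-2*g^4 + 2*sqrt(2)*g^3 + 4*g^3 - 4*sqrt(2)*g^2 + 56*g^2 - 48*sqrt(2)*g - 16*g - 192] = -8*g^3 + 6*sqrt(2)*g^2 + 12*g^2 - 8*sqrt(2)*g + 112*g - 48*sqrt(2) - 16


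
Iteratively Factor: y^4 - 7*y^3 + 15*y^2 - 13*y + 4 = (y - 1)*(y^3 - 6*y^2 + 9*y - 4) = (y - 1)^2*(y^2 - 5*y + 4) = (y - 1)^3*(y - 4)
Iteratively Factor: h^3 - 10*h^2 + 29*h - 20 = (h - 5)*(h^2 - 5*h + 4) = (h - 5)*(h - 1)*(h - 4)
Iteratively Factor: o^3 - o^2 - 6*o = (o + 2)*(o^2 - 3*o) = o*(o + 2)*(o - 3)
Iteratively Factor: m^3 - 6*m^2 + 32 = (m - 4)*(m^2 - 2*m - 8) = (m - 4)*(m + 2)*(m - 4)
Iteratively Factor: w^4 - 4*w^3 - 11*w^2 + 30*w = (w - 2)*(w^3 - 2*w^2 - 15*w) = (w - 2)*(w + 3)*(w^2 - 5*w) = (w - 5)*(w - 2)*(w + 3)*(w)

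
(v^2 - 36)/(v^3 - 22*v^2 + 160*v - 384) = (v + 6)/(v^2 - 16*v + 64)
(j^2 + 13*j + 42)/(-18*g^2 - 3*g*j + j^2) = (-j^2 - 13*j - 42)/(18*g^2 + 3*g*j - j^2)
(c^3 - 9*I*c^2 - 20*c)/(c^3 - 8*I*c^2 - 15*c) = (c - 4*I)/(c - 3*I)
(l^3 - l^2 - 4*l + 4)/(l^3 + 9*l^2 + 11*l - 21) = (l^2 - 4)/(l^2 + 10*l + 21)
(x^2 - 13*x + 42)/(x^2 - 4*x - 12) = (x - 7)/(x + 2)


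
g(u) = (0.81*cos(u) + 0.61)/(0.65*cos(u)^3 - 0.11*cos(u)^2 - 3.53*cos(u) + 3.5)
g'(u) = (0.81*cos(u) + 0.61)*(1.95*sin(u)*cos(u)^2 - 0.22*sin(u)*cos(u) - 3.53*sin(u))/(0.65*cos(u)^3 - 0.11*cos(u)^2 - 3.53*cos(u) + 3.5)^2 - 0.81*sin(u)/(0.65*cos(u)^3 - 0.11*cos(u)^2 - 3.53*cos(u) + 3.5) = (1.053*cos(u)^3 + 1.1004*cos(u)^2 - 0.1342*cos(u) - 4.9883)*sin(u)/(0.4225*cos(u)^6 - 0.143*cos(u)^5 - 4.5769*cos(u)^4 + 5.3266*cos(u)^3 + 11.6909*cos(u)^2 - 24.71*cos(u) + 12.25)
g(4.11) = 0.03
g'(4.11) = 0.14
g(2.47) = -0.00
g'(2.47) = -0.08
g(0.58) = 1.51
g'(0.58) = -2.81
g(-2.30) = 0.01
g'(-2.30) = 0.11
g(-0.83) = 0.91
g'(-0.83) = 1.95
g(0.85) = 0.87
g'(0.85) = -1.88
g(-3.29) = -0.03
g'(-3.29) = -0.02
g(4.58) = 0.13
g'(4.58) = 0.31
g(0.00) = 2.78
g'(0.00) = 0.00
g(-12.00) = 1.55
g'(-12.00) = -2.85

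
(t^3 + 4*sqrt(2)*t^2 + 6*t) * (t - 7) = t^4 - 7*t^3 + 4*sqrt(2)*t^3 - 28*sqrt(2)*t^2 + 6*t^2 - 42*t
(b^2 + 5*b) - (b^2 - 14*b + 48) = 19*b - 48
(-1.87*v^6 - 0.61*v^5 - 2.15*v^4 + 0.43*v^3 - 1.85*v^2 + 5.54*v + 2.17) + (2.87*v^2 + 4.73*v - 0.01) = -1.87*v^6 - 0.61*v^5 - 2.15*v^4 + 0.43*v^3 + 1.02*v^2 + 10.27*v + 2.16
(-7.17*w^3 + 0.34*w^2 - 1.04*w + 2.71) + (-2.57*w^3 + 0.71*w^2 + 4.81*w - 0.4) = -9.74*w^3 + 1.05*w^2 + 3.77*w + 2.31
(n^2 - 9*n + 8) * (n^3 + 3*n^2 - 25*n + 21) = n^5 - 6*n^4 - 44*n^3 + 270*n^2 - 389*n + 168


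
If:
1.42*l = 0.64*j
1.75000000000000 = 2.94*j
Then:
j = 0.60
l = 0.27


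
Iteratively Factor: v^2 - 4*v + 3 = (v - 1)*(v - 3)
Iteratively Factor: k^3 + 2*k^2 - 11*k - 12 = (k + 4)*(k^2 - 2*k - 3) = (k + 1)*(k + 4)*(k - 3)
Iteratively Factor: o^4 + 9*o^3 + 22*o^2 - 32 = (o + 4)*(o^3 + 5*o^2 + 2*o - 8) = (o + 4)^2*(o^2 + o - 2) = (o - 1)*(o + 4)^2*(o + 2)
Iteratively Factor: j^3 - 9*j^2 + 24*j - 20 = (j - 2)*(j^2 - 7*j + 10) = (j - 5)*(j - 2)*(j - 2)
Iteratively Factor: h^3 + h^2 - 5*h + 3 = (h - 1)*(h^2 + 2*h - 3) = (h - 1)*(h + 3)*(h - 1)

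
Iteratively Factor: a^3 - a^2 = (a - 1)*(a^2) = a*(a - 1)*(a)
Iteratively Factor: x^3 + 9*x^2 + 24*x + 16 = (x + 1)*(x^2 + 8*x + 16) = (x + 1)*(x + 4)*(x + 4)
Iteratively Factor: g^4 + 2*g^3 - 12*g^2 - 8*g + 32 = (g + 2)*(g^3 - 12*g + 16) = (g - 2)*(g + 2)*(g^2 + 2*g - 8) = (g - 2)^2*(g + 2)*(g + 4)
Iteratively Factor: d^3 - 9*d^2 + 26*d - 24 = (d - 3)*(d^2 - 6*d + 8) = (d - 4)*(d - 3)*(d - 2)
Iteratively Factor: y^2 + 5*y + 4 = (y + 4)*(y + 1)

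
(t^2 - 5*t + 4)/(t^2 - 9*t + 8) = (t - 4)/(t - 8)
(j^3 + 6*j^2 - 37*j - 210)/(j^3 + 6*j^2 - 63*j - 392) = (j^2 - j - 30)/(j^2 - j - 56)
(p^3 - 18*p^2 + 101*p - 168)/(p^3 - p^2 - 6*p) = (p^2 - 15*p + 56)/(p*(p + 2))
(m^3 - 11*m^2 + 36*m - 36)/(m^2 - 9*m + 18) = m - 2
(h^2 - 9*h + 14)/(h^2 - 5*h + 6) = (h - 7)/(h - 3)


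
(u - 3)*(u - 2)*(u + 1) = u^3 - 4*u^2 + u + 6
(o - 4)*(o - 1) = o^2 - 5*o + 4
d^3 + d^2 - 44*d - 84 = (d - 7)*(d + 2)*(d + 6)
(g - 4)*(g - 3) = g^2 - 7*g + 12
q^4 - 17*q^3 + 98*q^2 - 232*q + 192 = (q - 8)*(q - 4)*(q - 3)*(q - 2)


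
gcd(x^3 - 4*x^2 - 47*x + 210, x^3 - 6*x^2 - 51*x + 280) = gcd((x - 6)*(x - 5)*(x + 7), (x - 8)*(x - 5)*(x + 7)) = x^2 + 2*x - 35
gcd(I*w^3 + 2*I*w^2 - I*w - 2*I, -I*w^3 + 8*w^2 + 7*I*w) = 1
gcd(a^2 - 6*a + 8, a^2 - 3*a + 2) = a - 2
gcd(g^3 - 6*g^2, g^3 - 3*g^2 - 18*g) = g^2 - 6*g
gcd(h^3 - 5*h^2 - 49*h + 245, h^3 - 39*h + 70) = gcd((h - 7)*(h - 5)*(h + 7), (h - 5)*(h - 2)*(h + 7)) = h^2 + 2*h - 35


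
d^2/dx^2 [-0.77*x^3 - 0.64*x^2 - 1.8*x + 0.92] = -4.62*x - 1.28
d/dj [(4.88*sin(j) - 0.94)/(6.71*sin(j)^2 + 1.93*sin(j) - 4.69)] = (-32.7448*sin(j)^2 + 12.6148*sin(j) - 21.073)*cos(j)/(45.0241*sin(j)^4 + 25.9006*sin(j)^3 - 59.2149*sin(j)^2 - 18.1034*sin(j) + 21.9961)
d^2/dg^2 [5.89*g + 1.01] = 0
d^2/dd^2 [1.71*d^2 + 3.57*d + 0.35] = 3.42000000000000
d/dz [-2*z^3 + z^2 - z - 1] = -6*z^2 + 2*z - 1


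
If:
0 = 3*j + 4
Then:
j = -4/3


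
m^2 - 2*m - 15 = (m - 5)*(m + 3)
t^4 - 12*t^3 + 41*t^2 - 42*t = t*(t - 7)*(t - 3)*(t - 2)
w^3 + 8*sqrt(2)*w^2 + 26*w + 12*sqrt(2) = (w + sqrt(2))^2*(w + 6*sqrt(2))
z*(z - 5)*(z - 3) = z^3 - 8*z^2 + 15*z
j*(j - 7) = j^2 - 7*j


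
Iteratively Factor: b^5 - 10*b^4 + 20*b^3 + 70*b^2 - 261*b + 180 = (b - 5)*(b^4 - 5*b^3 - 5*b^2 + 45*b - 36) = (b - 5)*(b - 3)*(b^3 - 2*b^2 - 11*b + 12) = (b - 5)*(b - 3)*(b - 1)*(b^2 - b - 12) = (b - 5)*(b - 4)*(b - 3)*(b - 1)*(b + 3)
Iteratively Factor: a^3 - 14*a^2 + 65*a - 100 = (a - 5)*(a^2 - 9*a + 20) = (a - 5)^2*(a - 4)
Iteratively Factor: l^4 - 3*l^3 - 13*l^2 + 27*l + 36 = (l + 3)*(l^3 - 6*l^2 + 5*l + 12) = (l - 4)*(l + 3)*(l^2 - 2*l - 3) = (l - 4)*(l + 1)*(l + 3)*(l - 3)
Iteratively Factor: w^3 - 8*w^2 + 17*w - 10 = (w - 1)*(w^2 - 7*w + 10) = (w - 2)*(w - 1)*(w - 5)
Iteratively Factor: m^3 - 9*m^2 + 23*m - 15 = (m - 3)*(m^2 - 6*m + 5) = (m - 3)*(m - 1)*(m - 5)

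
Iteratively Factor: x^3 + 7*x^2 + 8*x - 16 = (x - 1)*(x^2 + 8*x + 16) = (x - 1)*(x + 4)*(x + 4)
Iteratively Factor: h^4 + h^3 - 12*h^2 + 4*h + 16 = (h - 2)*(h^3 + 3*h^2 - 6*h - 8) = (h - 2)*(h + 1)*(h^2 + 2*h - 8) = (h - 2)*(h + 1)*(h + 4)*(h - 2)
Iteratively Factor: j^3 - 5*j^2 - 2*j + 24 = (j - 3)*(j^2 - 2*j - 8) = (j - 3)*(j + 2)*(j - 4)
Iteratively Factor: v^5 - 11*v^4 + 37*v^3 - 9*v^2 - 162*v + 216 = (v - 3)*(v^4 - 8*v^3 + 13*v^2 + 30*v - 72) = (v - 3)*(v + 2)*(v^3 - 10*v^2 + 33*v - 36) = (v - 4)*(v - 3)*(v + 2)*(v^2 - 6*v + 9) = (v - 4)*(v - 3)^2*(v + 2)*(v - 3)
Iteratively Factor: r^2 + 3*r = (r)*(r + 3)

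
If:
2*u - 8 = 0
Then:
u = 4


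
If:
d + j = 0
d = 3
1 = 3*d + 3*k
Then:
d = 3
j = -3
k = -8/3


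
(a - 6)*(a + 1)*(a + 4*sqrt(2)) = a^3 - 5*a^2 + 4*sqrt(2)*a^2 - 20*sqrt(2)*a - 6*a - 24*sqrt(2)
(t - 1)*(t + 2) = t^2 + t - 2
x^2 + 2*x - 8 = (x - 2)*(x + 4)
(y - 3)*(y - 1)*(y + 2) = y^3 - 2*y^2 - 5*y + 6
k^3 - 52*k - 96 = (k - 8)*(k + 2)*(k + 6)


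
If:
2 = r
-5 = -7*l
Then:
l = 5/7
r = 2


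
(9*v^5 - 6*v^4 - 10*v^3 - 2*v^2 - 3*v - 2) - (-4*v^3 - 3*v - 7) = 9*v^5 - 6*v^4 - 6*v^3 - 2*v^2 + 5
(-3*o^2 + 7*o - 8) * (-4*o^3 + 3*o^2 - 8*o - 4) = 12*o^5 - 37*o^4 + 77*o^3 - 68*o^2 + 36*o + 32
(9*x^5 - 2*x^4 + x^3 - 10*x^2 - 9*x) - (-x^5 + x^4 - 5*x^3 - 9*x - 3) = 10*x^5 - 3*x^4 + 6*x^3 - 10*x^2 + 3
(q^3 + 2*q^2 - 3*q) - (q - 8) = q^3 + 2*q^2 - 4*q + 8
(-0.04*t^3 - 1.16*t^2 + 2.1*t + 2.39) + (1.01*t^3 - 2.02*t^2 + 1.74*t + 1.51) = 0.97*t^3 - 3.18*t^2 + 3.84*t + 3.9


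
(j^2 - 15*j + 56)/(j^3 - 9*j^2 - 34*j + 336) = 1/(j + 6)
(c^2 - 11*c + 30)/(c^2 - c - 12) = (-c^2 + 11*c - 30)/(-c^2 + c + 12)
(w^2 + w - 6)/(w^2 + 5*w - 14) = (w + 3)/(w + 7)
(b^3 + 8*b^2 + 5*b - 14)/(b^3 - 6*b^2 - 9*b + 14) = (b + 7)/(b - 7)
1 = 1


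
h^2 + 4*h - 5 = (h - 1)*(h + 5)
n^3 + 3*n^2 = n^2*(n + 3)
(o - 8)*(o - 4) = o^2 - 12*o + 32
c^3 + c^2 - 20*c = c*(c - 4)*(c + 5)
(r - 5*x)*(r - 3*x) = r^2 - 8*r*x + 15*x^2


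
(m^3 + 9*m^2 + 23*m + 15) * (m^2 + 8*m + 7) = m^5 + 17*m^4 + 102*m^3 + 262*m^2 + 281*m + 105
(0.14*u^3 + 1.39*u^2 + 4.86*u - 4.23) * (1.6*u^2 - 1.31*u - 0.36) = 0.224*u^5 + 2.0406*u^4 + 5.9047*u^3 - 13.635*u^2 + 3.7917*u + 1.5228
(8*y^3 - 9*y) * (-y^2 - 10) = -8*y^5 - 71*y^3 + 90*y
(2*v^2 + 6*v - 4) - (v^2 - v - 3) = v^2 + 7*v - 1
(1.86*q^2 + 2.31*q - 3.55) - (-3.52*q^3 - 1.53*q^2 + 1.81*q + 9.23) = 3.52*q^3 + 3.39*q^2 + 0.5*q - 12.78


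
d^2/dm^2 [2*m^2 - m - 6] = 4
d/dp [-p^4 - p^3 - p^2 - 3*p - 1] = -4*p^3 - 3*p^2 - 2*p - 3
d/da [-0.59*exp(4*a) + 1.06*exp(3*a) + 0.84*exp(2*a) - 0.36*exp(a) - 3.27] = (-2.36*exp(3*a) + 3.18*exp(2*a) + 1.68*exp(a) - 0.36)*exp(a)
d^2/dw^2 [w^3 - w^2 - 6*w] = 6*w - 2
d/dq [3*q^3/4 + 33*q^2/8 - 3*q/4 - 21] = 9*q^2/4 + 33*q/4 - 3/4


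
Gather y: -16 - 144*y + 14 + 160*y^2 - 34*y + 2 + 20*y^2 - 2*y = 180*y^2 - 180*y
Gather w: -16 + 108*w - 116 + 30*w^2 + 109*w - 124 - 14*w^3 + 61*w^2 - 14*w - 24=-14*w^3 + 91*w^2 + 203*w - 280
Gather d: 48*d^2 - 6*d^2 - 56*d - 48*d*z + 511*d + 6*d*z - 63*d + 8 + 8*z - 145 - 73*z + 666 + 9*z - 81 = 42*d^2 + d*(392 - 42*z) - 56*z + 448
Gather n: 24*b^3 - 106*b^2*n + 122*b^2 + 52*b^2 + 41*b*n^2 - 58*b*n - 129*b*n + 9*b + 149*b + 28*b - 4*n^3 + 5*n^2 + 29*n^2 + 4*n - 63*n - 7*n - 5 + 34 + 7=24*b^3 + 174*b^2 + 186*b - 4*n^3 + n^2*(41*b + 34) + n*(-106*b^2 - 187*b - 66) + 36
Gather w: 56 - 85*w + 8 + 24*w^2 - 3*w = 24*w^2 - 88*w + 64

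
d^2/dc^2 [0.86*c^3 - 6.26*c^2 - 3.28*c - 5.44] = 5.16*c - 12.52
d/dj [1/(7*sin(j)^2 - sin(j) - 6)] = (1 - 14*sin(j))*cos(j)/(-7*sin(j)^2 + sin(j) + 6)^2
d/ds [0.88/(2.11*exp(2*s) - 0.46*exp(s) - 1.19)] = (0.4048 - 3.7136*exp(s))*exp(s)/(-2.11*exp(2*s) + 0.46*exp(s) + 1.19)^2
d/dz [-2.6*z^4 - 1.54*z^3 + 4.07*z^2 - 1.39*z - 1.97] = -10.4*z^3 - 4.62*z^2 + 8.14*z - 1.39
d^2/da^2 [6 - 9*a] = 0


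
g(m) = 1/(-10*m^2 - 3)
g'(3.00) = 0.01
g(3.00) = -0.01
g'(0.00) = 0.00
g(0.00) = -0.33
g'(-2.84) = -0.01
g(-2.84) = -0.01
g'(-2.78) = -0.01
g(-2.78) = -0.01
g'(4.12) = 0.00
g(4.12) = -0.01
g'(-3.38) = -0.00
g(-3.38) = -0.01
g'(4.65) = 0.00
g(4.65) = -0.00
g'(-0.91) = -0.14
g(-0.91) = -0.09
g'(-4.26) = -0.00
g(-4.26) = -0.01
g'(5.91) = 0.00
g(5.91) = -0.00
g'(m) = 20*m/(-10*m^2 - 3)^2 = 20*m/(10*m^2 + 3)^2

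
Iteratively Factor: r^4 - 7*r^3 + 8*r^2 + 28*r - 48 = (r - 4)*(r^3 - 3*r^2 - 4*r + 12) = (r - 4)*(r - 3)*(r^2 - 4) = (r - 4)*(r - 3)*(r + 2)*(r - 2)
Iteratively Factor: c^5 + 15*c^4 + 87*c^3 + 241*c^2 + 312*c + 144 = (c + 3)*(c^4 + 12*c^3 + 51*c^2 + 88*c + 48) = (c + 1)*(c + 3)*(c^3 + 11*c^2 + 40*c + 48) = (c + 1)*(c + 3)^2*(c^2 + 8*c + 16) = (c + 1)*(c + 3)^2*(c + 4)*(c + 4)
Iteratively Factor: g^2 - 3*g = (g)*(g - 3)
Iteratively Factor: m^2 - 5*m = (m - 5)*(m)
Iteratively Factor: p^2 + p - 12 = (p + 4)*(p - 3)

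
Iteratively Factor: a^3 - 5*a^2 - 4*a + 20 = (a - 5)*(a^2 - 4) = (a - 5)*(a + 2)*(a - 2)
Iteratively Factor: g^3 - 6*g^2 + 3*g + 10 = (g - 5)*(g^2 - g - 2) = (g - 5)*(g - 2)*(g + 1)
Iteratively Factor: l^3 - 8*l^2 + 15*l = (l)*(l^2 - 8*l + 15) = l*(l - 3)*(l - 5)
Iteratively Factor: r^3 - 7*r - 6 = (r - 3)*(r^2 + 3*r + 2) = (r - 3)*(r + 1)*(r + 2)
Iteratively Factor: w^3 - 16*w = (w)*(w^2 - 16) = w*(w - 4)*(w + 4)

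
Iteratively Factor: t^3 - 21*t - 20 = (t - 5)*(t^2 + 5*t + 4) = (t - 5)*(t + 4)*(t + 1)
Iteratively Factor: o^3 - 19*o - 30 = (o + 3)*(o^2 - 3*o - 10) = (o - 5)*(o + 3)*(o + 2)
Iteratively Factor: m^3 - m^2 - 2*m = (m + 1)*(m^2 - 2*m) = (m - 2)*(m + 1)*(m)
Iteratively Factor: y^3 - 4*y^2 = (y)*(y^2 - 4*y) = y^2*(y - 4)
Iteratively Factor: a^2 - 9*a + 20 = (a - 5)*(a - 4)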